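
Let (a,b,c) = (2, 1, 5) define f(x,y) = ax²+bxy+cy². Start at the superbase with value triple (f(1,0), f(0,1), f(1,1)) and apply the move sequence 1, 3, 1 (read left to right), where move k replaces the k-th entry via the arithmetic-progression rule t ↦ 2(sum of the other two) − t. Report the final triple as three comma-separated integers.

start (2,5,8) = (f(1,0),f(0,1),f(1,1))
replace slot 1: 2·(5+8) − 2 = 24 → (24,5,8)
replace slot 3: 2·(24+5) − 8 = 50 → (24,5,50)
replace slot 1: 2·(5+50) − 24 = 86 → (86,5,50)

86,5,50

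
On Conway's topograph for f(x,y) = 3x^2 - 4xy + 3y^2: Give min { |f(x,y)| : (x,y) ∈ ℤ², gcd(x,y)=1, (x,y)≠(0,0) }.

translate: b→2 (≡-4 mod 6), so (3,-4,3)→(3,2,2)
flip: (3,2,2)→(2,-2,3)
translate: b→2 (≡-2 mod 4), so (2,-2,3)→(2,2,3)
reduced (well bottom): (2,2,3) with a≤c, −a<b≤a
well minimum = a = 2

2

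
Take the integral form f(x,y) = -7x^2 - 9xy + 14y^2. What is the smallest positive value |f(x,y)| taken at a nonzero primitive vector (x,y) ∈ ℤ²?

descent: ρ → (14,9,-7)  [lands on river]
river: ρ → (-7,19,4)
river: ρ → (4,21,-2)
river: ρ → (-2,19,14)
closes: descent 1, river 4
min |a| on river = 2

2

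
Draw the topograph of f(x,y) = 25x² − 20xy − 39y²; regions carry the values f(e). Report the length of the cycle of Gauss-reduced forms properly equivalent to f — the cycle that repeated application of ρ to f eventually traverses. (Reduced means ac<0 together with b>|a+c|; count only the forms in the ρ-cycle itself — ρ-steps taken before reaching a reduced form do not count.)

D = 4300, ⌊√D⌋ = 65
descent: ρ → (-39,20,25)  [lands on river]
river: ρ → (25,30,-34)
river: ρ → (-34,38,21)
river: ρ → (21,46,-26)
river: ρ → (-26,58,9)
river: ρ → (9,50,-50)
river: ρ → (-50,50,9)
river: ρ → (9,58,-26)
river: ρ → (-26,46,21)
river: ρ → (21,38,-34)
river: ρ → (-34,30,25)
river: ρ → (25,20,-39)
river: ρ → (-39,58,6)
river: ρ → (6,62,-19)
river: ρ → (-19,52,21)
river: ρ → (21,32,-39)
river: ρ → (-39,46,14)
river: ρ → (14,38,-51)
river: ρ → (-51,64,1)
river: ρ → (1,64,-51)
river: ρ → (-51,38,14)
river: ρ → (14,46,-39)
river: ρ → (-39,32,21)
river: ρ → (21,52,-19)
river: ρ → (-19,62,6)
river: ρ → (6,58,-39)
ρ-cycle length = 26 (tail of 1 descent step not counted)

26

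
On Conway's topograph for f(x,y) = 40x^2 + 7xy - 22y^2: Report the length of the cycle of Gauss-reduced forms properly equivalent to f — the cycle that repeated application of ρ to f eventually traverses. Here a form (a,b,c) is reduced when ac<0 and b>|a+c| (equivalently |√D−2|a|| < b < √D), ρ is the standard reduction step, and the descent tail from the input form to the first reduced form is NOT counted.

D = 3569, ⌊√D⌋ = 59
descent: ρ → (-22,37,25)  [lands on river]
river: ρ → (25,13,-34)
river: ρ → (-34,55,4)
river: ρ → (4,57,-20)
river: ρ → (-20,23,38)
river: ρ → (38,53,-5)
river: ρ → (-5,57,16)
river: ρ → (16,39,-32)
river: ρ → (-32,25,23)
river: ρ → (23,21,-34)
river: ρ → (-34,47,10)
river: ρ → (10,53,-19)
river: ρ → (-19,23,40)
river: ρ → (40,57,-2)
river: ρ → (-2,59,11)
river: ρ → (11,51,-22)
ρ-cycle length = 16 (tail of 1 descent step not counted)

16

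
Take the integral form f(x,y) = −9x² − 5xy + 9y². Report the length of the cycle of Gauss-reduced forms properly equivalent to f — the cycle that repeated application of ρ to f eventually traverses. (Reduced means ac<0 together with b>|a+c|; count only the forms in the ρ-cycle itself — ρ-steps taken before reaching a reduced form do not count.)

D = 349, ⌊√D⌋ = 18
descent: ρ → (9,5,-9)  [lands on river]
river: ρ → (-9,13,5)
river: ρ → (5,17,-3)
river: ρ → (-3,13,15)
river: ρ → (15,17,-1)
river: ρ → (-1,17,15)
river: ρ → (15,13,-3)
river: ρ → (-3,17,5)
river: ρ → (5,13,-9)
river: ρ → (-9,5,9)
river: ρ → (9,13,-5)
river: ρ → (-5,17,3)
river: ρ → (3,13,-15)
river: ρ → (-15,17,1)
river: ρ → (1,17,-15)
river: ρ → (-15,13,3)
river: ρ → (3,17,-5)
river: ρ → (-5,13,9)
ρ-cycle length = 18 (tail of 1 descent step not counted)

18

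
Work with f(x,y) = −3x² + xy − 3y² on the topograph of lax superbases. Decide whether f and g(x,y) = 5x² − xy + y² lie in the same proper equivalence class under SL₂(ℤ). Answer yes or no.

D₁ = -35, D₂ = -19
discriminants differ ⇒ not SL₂(ℤ)-equivalent

no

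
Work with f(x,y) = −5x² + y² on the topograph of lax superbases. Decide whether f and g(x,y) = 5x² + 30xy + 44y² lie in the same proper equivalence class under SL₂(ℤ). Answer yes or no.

D₁ = 20, D₂ = 20
river cycle of f (length 2): (1, 4, -1), (-1, 4, 1)
river cycle of g (length 2): (-1, 4, 1), (1, 4, -1)
cycles coincide ⇒ equivalent

yes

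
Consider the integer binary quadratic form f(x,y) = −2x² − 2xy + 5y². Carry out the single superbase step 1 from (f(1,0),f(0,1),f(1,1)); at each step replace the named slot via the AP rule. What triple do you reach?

start (-2,5,1) = (f(1,0),f(0,1),f(1,1))
replace slot 1: 2·(5+1) − (-2) = 14 → (14,5,1)

14,5,1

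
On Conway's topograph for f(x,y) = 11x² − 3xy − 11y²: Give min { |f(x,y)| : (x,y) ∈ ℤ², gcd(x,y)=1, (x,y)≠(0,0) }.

descent: ρ → (-11,3,11)  [lands on river]
river: ρ → (11,19,-3)
river: ρ → (-3,17,17)
river: ρ → (17,17,-3)
river: ρ → (-3,19,11)
river: ρ → (11,3,-11)
river: ρ → (-11,19,3)
river: ρ → (3,17,-17)
river: ρ → (-17,17,3)
river: ρ → (3,19,-11)
closes: descent 1, river 10
min |a| on river = 3

3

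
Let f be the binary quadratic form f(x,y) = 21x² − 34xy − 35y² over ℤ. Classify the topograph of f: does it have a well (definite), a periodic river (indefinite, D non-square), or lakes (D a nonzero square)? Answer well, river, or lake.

D = b²−4ac = (-34)² − 4·21·(-35) = 4096
D = 64² is a perfect square ⇒ form factors over ℤ ⇒ lakes

lake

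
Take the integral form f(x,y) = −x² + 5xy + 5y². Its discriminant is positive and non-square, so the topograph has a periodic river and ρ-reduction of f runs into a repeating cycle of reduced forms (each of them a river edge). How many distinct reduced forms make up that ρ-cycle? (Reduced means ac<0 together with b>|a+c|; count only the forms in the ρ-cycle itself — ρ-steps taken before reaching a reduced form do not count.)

D = 45, ⌊√D⌋ = 6
river: ρ → (5,5,-1)
river: ρ → (-1,5,5)
ρ-cycle length = 2 (tail of 0 descent steps not counted)

2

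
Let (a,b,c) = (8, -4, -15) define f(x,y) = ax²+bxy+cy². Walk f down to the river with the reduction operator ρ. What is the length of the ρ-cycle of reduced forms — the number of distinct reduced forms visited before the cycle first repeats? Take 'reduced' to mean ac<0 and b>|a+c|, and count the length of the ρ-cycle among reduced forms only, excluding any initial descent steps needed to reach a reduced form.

D = 496, ⌊√D⌋ = 22
descent: ρ → (-15,4,8)
descent: ρ → (8,12,-11)  [lands on river]
river: ρ → (-11,10,9)
river: ρ → (9,8,-12)
river: ρ → (-12,16,5)
river: ρ → (5,14,-15)
river: ρ → (-15,16,4)
river: ρ → (4,16,-15)
river: ρ → (-15,14,5)
river: ρ → (5,16,-12)
river: ρ → (-12,8,9)
river: ρ → (9,10,-11)
river: ρ → (-11,12,8)
river: ρ → (8,20,-3)
river: ρ → (-3,22,1)
river: ρ → (1,22,-3)
river: ρ → (-3,20,8)
ρ-cycle length = 16 (tail of 2 descent steps not counted)

16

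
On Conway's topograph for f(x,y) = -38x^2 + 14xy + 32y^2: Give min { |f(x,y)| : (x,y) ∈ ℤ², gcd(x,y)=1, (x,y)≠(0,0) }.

river: ρ → (32,50,-20)
river: ρ → (-20,70,2)
river: ρ → (2,70,-20)
river: ρ → (-20,50,32)
river: ρ → (32,14,-38)
river: ρ → (-38,62,8)
river: ρ → (8,66,-22)
river: ρ → (-22,66,8)
river: ρ → (8,62,-38)
river: ρ → (-38,14,32)
closes: descent 0, river 10
min |a| on river = 2

2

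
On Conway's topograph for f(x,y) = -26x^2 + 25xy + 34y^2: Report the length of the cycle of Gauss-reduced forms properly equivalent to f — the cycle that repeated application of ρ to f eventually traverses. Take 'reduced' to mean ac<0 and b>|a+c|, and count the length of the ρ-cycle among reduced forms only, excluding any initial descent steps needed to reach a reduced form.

D = 4161, ⌊√D⌋ = 64
river: ρ → (34,43,-17)
river: ρ → (-17,59,10)
river: ρ → (10,61,-11)
river: ρ → (-11,49,40)
river: ρ → (40,31,-20)
river: ρ → (-20,49,22)
river: ρ → (22,39,-30)
river: ρ → (-30,21,31)
river: ρ → (31,41,-20)
river: ρ → (-20,39,33)
river: ρ → (33,27,-26)
river: ρ → (-26,25,34)
ρ-cycle length = 12 (tail of 0 descent steps not counted)

12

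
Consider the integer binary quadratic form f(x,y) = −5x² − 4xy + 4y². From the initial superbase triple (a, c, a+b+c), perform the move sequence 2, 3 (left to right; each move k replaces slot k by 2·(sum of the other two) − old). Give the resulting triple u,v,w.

start (-5,4,-5) = (f(1,0),f(0,1),f(1,1))
replace slot 2: 2·((-5)+(-5)) − 4 = -24 → (-5,-24,-5)
replace slot 3: 2·((-5)+(-24)) − (-5) = -53 → (-5,-24,-53)

-5,-24,-53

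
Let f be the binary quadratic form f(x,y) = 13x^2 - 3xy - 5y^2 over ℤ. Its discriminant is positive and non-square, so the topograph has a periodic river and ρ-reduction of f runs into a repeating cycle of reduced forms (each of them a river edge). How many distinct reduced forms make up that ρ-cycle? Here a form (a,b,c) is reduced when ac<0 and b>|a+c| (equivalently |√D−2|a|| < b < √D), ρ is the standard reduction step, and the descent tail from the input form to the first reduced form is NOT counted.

D = 269, ⌊√D⌋ = 16
descent: ρ → (-5,13,5)  [lands on river]
river: ρ → (5,7,-11)
river: ρ → (-11,15,1)
river: ρ → (1,15,-11)
river: ρ → (-11,7,5)
river: ρ → (5,13,-5)
river: ρ → (-5,7,11)
river: ρ → (11,15,-1)
river: ρ → (-1,15,11)
river: ρ → (11,7,-5)
ρ-cycle length = 10 (tail of 1 descent step not counted)

10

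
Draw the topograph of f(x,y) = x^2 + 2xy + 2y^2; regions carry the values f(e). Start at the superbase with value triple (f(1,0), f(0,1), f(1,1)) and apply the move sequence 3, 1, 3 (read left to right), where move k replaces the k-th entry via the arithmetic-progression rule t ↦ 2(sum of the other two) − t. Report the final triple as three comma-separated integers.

start (1,2,5) = (f(1,0),f(0,1),f(1,1))
replace slot 3: 2·(1+2) − 5 = 1 → (1,2,1)
replace slot 1: 2·(2+1) − 1 = 5 → (5,2,1)
replace slot 3: 2·(5+2) − 1 = 13 → (5,2,13)

5,2,13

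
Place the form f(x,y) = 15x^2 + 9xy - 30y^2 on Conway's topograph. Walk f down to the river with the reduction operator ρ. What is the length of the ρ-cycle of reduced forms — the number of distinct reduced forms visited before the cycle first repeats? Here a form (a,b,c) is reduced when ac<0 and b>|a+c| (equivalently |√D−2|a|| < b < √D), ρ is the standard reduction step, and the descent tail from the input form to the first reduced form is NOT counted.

D = 1881, ⌊√D⌋ = 43
descent: ρ → (-30,-9,15)
descent: ρ → (15,39,-6)  [lands on river]
river: ρ → (-6,33,33)
river: ρ → (33,33,-6)
river: ρ → (-6,39,15)
river: ρ → (15,21,-24)
river: ρ → (-24,27,12)
river: ρ → (12,21,-30)
river: ρ → (-30,39,3)
river: ρ → (3,39,-30)
river: ρ → (-30,21,12)
river: ρ → (12,27,-24)
river: ρ → (-24,21,15)
ρ-cycle length = 12 (tail of 2 descent steps not counted)

12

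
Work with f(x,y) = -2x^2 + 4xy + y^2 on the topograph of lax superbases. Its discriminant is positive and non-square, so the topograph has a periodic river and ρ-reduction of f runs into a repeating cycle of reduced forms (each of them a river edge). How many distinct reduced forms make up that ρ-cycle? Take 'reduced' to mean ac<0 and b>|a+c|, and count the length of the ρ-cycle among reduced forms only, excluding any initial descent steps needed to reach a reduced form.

D = 24, ⌊√D⌋ = 4
river: ρ → (1,4,-2)
river: ρ → (-2,4,1)
ρ-cycle length = 2 (tail of 0 descent steps not counted)

2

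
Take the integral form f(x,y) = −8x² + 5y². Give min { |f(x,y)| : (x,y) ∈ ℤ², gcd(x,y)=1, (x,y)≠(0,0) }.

descent: ρ → (5,10,-3)  [lands on river]
river: ρ → (-3,8,8)
river: ρ → (8,8,-3)
river: ρ → (-3,10,5)
closes: descent 1, river 4
min |a| on river = 3

3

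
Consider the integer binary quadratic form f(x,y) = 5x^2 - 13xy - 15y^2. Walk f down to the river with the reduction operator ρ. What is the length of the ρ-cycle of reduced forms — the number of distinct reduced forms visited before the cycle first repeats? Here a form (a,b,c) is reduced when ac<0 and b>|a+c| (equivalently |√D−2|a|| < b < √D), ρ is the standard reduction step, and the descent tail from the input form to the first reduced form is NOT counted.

D = 469, ⌊√D⌋ = 21
descent: ρ → (-15,13,5)  [lands on river]
river: ρ → (5,17,-9)
river: ρ → (-9,19,3)
river: ρ → (3,17,-15)
ρ-cycle length = 4 (tail of 1 descent step not counted)

4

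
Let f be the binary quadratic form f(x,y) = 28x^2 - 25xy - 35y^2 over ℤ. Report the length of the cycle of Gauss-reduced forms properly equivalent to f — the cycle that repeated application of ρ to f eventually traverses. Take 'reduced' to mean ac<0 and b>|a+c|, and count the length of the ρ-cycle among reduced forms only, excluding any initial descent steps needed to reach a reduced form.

D = 4545, ⌊√D⌋ = 67
descent: ρ → (-35,25,28)  [lands on river]
river: ρ → (28,31,-32)
river: ρ → (-32,33,27)
river: ρ → (27,21,-38)
river: ρ → (-38,55,10)
river: ρ → (10,65,-8)
river: ρ → (-8,63,18)
river: ρ → (18,45,-35)
ρ-cycle length = 8 (tail of 1 descent step not counted)

8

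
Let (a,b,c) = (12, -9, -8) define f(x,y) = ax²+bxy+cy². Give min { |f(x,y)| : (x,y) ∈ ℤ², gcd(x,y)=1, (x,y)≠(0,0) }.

descent: ρ → (-8,9,12)  [lands on river]
river: ρ → (12,15,-5)
river: ρ → (-5,15,12)
river: ρ → (12,9,-8)
river: ρ → (-8,7,13)
river: ρ → (13,19,-2)
river: ρ → (-2,21,3)
river: ρ → (3,21,-2)
river: ρ → (-2,19,13)
river: ρ → (13,7,-8)
closes: descent 1, river 10
min |a| on river = 2

2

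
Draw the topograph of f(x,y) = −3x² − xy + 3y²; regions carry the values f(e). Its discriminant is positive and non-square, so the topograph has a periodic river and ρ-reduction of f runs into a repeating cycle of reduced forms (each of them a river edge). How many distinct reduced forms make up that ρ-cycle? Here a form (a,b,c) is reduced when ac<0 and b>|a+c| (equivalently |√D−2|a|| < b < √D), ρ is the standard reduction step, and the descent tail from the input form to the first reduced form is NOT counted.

D = 37, ⌊√D⌋ = 6
descent: ρ → (3,1,-3)  [lands on river]
river: ρ → (-3,5,1)
river: ρ → (1,5,-3)
river: ρ → (-3,1,3)
river: ρ → (3,5,-1)
river: ρ → (-1,5,3)
ρ-cycle length = 6 (tail of 1 descent step not counted)

6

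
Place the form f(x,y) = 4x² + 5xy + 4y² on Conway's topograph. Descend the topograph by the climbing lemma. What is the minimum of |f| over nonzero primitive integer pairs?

translate: b→-3 (≡5 mod 8), so (4,5,4)→(4,-3,3)
flip: (4,-3,3)→(3,3,4)
reduced (well bottom): (3,3,4) with a≤c, −a<b≤a
well minimum = a = 3

3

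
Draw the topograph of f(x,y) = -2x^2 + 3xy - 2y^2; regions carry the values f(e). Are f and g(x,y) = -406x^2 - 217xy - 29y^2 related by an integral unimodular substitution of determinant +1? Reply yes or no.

D₁ = -7, D₂ = -7
f is negative-definite; reduce −f:
−f: translate: b→1 (≡-3 mod 4), so (2,-3,2)→(2,1,1)
−f: flip: (2,1,1)→(1,-1,2)
−f: translate: b→1 (≡-1 mod 2), so (1,-1,2)→(1,1,2)
−f: reduced (well bottom): (1,1,2) with a≤c, −a<b≤a
flip sign back: reduced form of f is (-1,-1,-2)
g is negative-definite; reduce −g:
−g: flip: (406,217,29)→(29,-217,406)
−g: translate: b→15 (≡-217 mod 58), so (29,-217,406)→(29,15,2)
−g: flip: (29,15,2)→(2,-15,29)
−g: translate: b→1 (≡-15 mod 4), so (2,-15,29)→(2,1,1)
−g: flip: (2,1,1)→(1,-1,2)
−g: translate: b→1 (≡-1 mod 2), so (1,-1,2)→(1,1,2)
−g: reduced (well bottom): (1,1,2) with a≤c, −a<b≤a
flip sign back: reduced form of g is (-1,-1,-2)
reduced forms (-1, -1, -2) vs (-1, -1, -2) ⇒ equivalent

yes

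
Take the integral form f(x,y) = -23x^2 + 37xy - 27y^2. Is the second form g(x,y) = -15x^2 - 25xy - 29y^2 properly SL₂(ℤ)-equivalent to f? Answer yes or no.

D₁ = -1115, D₂ = -1115
f is negative-definite; reduce −f:
−f: translate: b→9 (≡-37 mod 46), so (23,-37,27)→(23,9,13)
−f: flip: (23,9,13)→(13,-9,23)
−f: reduced (well bottom): (13,-9,23) with a≤c, −a<b≤a
flip sign back: reduced form of f is (-13,9,-23)
g is negative-definite; reduce −g:
−g: translate: b→-5 (≡25 mod 30), so (15,25,29)→(15,-5,19)
−g: reduced (well bottom): (15,-5,19) with a≤c, −a<b≤a
flip sign back: reduced form of g is (-15,5,-19)
reduced forms (-13, 9, -23) vs (-15, 5, -19) ⇒ inequivalent

no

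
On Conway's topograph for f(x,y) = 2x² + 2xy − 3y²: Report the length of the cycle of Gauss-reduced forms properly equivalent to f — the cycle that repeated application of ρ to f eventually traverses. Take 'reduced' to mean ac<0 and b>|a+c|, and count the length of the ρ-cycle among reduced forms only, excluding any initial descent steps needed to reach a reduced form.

D = 28, ⌊√D⌋ = 5
river: ρ → (-3,4,1)
river: ρ → (1,4,-3)
river: ρ → (-3,2,2)
river: ρ → (2,2,-3)
ρ-cycle length = 4 (tail of 0 descent steps not counted)

4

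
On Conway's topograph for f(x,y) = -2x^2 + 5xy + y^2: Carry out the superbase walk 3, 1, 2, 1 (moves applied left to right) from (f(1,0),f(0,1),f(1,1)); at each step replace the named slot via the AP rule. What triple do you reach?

start (-2,1,4) = (f(1,0),f(0,1),f(1,1))
replace slot 3: 2·((-2)+1) − 4 = -6 → (-2,1,-6)
replace slot 1: 2·(1+(-6)) − (-2) = -8 → (-8,1,-6)
replace slot 2: 2·((-8)+(-6)) − 1 = -29 → (-8,-29,-6)
replace slot 1: 2·((-29)+(-6)) − (-8) = -62 → (-62,-29,-6)

-62,-29,-6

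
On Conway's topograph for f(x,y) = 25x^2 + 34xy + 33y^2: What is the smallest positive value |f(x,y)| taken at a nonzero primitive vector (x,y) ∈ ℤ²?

translate: b→-16 (≡34 mod 50), so (25,34,33)→(25,-16,24)
flip: (25,-16,24)→(24,16,25)
reduced (well bottom): (24,16,25) with a≤c, −a<b≤a
well minimum = a = 24

24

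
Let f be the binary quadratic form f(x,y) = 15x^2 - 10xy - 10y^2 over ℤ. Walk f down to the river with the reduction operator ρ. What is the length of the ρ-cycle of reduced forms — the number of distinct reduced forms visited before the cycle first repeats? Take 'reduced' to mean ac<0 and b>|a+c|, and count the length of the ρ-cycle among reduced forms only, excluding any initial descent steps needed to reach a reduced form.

D = 700, ⌊√D⌋ = 26
descent: ρ → (-10,10,15)  [lands on river]
river: ρ → (15,20,-5)
river: ρ → (-5,20,15)
river: ρ → (15,10,-10)
ρ-cycle length = 4 (tail of 1 descent step not counted)

4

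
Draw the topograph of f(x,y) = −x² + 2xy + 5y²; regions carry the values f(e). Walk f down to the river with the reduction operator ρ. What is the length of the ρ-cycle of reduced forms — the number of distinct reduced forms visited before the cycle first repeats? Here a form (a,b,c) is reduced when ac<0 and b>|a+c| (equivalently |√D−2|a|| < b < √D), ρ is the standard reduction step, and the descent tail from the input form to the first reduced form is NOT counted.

D = 24, ⌊√D⌋ = 4
descent: ρ → (5,-2,-1)
descent: ρ → (-1,4,2)  [lands on river]
river: ρ → (2,4,-1)
ρ-cycle length = 2 (tail of 2 descent steps not counted)

2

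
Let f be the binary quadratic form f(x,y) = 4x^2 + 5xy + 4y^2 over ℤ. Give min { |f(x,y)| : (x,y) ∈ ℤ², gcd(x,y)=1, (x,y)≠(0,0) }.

translate: b→-3 (≡5 mod 8), so (4,5,4)→(4,-3,3)
flip: (4,-3,3)→(3,3,4)
reduced (well bottom): (3,3,4) with a≤c, −a<b≤a
well minimum = a = 3

3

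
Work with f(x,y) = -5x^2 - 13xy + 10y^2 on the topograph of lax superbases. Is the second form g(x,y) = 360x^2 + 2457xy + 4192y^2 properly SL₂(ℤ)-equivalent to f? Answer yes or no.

D₁ = 369, D₂ = 369
river cycle of f (length 16): (10, 13, -5), (-5, 17, 4), (4, 15, -9), (-9, 3, 10), (10, 17, -2), (-2, 19, 1), (1, 19, -2), (-2, 17, 10), (10, 3, -9), (-9, 15, 4), … (6 more)
river cycle of g (length 16): (10, 13, -5), (-5, 17, 4), (4, 15, -9), (-9, 3, 10), (10, 17, -2), (-2, 19, 1), (1, 19, -2), (-2, 17, 10), (10, 3, -9), (-9, 15, 4), … (6 more)
cycles coincide ⇒ equivalent

yes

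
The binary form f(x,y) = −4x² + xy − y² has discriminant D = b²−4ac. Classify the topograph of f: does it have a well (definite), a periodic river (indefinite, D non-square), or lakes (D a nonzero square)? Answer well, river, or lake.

D = b²−4ac = 1² − 4·(-4)·(-1) = -15
D < 0 ⇒ definite ⇒ every region one sign ⇒ single well

well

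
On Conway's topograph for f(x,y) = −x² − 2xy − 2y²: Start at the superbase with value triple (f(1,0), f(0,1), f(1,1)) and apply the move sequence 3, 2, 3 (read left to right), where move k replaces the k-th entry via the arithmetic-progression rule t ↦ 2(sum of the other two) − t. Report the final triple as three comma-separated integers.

start (-1,-2,-5) = (f(1,0),f(0,1),f(1,1))
replace slot 3: 2·((-1)+(-2)) − (-5) = -1 → (-1,-2,-1)
replace slot 2: 2·((-1)+(-1)) − (-2) = -2 → (-1,-2,-1)
replace slot 3: 2·((-1)+(-2)) − (-1) = -5 → (-1,-2,-5)

-1,-2,-5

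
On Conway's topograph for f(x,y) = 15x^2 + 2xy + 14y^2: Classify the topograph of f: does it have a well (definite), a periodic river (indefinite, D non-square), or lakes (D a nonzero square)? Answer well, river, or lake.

D = b²−4ac = 2² − 4·15·14 = -836
D < 0 ⇒ definite ⇒ every region one sign ⇒ single well

well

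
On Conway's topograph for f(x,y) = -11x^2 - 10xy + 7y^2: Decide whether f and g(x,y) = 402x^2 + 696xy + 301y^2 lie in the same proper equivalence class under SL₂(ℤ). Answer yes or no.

D₁ = 408, D₂ = 408
river cycle of f (length 6): (7, 10, -11), (-11, 12, 6), (6, 12, -11), (-11, 10, 7), (7, 18, -3), (-3, 18, 7)
river cycle of g (length 6): (7, 10, -11), (-11, 12, 6), (6, 12, -11), (-11, 10, 7), (7, 18, -3), (-3, 18, 7)
cycles coincide ⇒ equivalent

yes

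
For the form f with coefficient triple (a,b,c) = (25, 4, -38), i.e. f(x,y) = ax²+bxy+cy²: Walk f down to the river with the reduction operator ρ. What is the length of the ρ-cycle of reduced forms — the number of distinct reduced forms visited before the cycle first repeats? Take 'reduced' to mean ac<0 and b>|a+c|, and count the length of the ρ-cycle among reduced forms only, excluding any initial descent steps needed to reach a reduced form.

D = 3816, ⌊√D⌋ = 61
descent: ρ → (-38,-4,25)
descent: ρ → (25,54,-9)  [lands on river]
river: ρ → (-9,54,25)
river: ρ → (25,46,-17)
river: ρ → (-17,56,10)
river: ρ → (10,44,-47)
river: ρ → (-47,50,7)
river: ρ → (7,48,-54)
river: ρ → (-54,60,1)
river: ρ → (1,60,-54)
river: ρ → (-54,48,7)
river: ρ → (7,50,-47)
river: ρ → (-47,44,10)
river: ρ → (10,56,-17)
river: ρ → (-17,46,25)
ρ-cycle length = 14 (tail of 2 descent steps not counted)

14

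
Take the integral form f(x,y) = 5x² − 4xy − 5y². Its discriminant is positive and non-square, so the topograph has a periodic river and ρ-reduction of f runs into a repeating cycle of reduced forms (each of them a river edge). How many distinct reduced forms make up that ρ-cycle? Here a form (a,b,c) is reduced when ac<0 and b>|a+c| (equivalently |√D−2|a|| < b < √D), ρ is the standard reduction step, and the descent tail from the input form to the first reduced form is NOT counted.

D = 116, ⌊√D⌋ = 10
descent: ρ → (-5,4,5)  [lands on river]
river: ρ → (5,6,-4)
river: ρ → (-4,10,1)
river: ρ → (1,10,-4)
river: ρ → (-4,6,5)
river: ρ → (5,4,-5)
river: ρ → (-5,6,4)
river: ρ → (4,10,-1)
river: ρ → (-1,10,4)
river: ρ → (4,6,-5)
ρ-cycle length = 10 (tail of 1 descent step not counted)

10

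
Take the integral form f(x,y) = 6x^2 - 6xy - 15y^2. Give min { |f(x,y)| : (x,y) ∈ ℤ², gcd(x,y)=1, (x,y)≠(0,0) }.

descent: ρ → (-15,6,6)
descent: ρ → (6,18,-3)  [lands on river]
river: ρ → (-3,18,6)
closes: descent 2, river 2
min |a| on river = 3

3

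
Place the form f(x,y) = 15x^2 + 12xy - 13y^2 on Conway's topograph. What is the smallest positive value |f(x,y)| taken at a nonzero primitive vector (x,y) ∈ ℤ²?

river: ρ → (-13,14,14)
river: ρ → (14,14,-13)
river: ρ → (-13,12,15)
river: ρ → (15,18,-10)
river: ρ → (-10,22,11)
river: ρ → (11,22,-10)
river: ρ → (-10,18,15)
river: ρ → (15,12,-13)
closes: descent 0, river 8
min |a| on river = 10

10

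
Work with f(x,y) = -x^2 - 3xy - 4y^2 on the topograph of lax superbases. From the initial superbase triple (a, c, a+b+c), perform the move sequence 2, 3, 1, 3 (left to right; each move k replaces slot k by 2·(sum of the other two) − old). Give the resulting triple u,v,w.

start (-1,-4,-8) = (f(1,0),f(0,1),f(1,1))
replace slot 2: 2·((-1)+(-8)) − (-4) = -14 → (-1,-14,-8)
replace slot 3: 2·((-1)+(-14)) − (-8) = -22 → (-1,-14,-22)
replace slot 1: 2·((-14)+(-22)) − (-1) = -71 → (-71,-14,-22)
replace slot 3: 2·((-71)+(-14)) − (-22) = -148 → (-71,-14,-148)

-71,-14,-148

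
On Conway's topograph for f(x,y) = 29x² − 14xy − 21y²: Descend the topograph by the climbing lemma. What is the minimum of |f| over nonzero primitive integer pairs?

descent: ρ → (-21,14,29)  [lands on river]
river: ρ → (29,44,-6)
river: ρ → (-6,40,43)
river: ρ → (43,46,-3)
river: ρ → (-3,50,11)
river: ρ → (11,38,-27)
river: ρ → (-27,16,22)
river: ρ → (22,28,-21)
closes: descent 1, river 8
min |a| on river = 3

3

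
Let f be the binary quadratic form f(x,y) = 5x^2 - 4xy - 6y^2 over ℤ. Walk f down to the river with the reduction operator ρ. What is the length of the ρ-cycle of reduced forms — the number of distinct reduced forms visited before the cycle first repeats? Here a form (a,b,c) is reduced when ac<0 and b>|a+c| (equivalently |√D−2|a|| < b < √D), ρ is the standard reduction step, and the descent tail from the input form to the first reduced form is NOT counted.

D = 136, ⌊√D⌋ = 11
descent: ρ → (-6,4,5)  [lands on river]
river: ρ → (5,6,-5)
river: ρ → (-5,4,6)
river: ρ → (6,8,-3)
river: ρ → (-3,10,3)
river: ρ → (3,8,-6)
ρ-cycle length = 6 (tail of 1 descent step not counted)

6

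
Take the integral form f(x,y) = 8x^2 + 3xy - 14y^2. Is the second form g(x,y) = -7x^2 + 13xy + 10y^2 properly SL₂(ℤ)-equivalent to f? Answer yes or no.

D₁ = 457, D₂ = 449
discriminants differ ⇒ not SL₂(ℤ)-equivalent

no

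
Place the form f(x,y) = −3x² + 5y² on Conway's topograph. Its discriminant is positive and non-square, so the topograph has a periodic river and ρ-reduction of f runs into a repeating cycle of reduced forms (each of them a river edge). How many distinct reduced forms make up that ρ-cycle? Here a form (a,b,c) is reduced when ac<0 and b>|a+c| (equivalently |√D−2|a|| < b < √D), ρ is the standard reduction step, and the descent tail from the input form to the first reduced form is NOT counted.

D = 60, ⌊√D⌋ = 7
descent: ρ → (5,0,-3)
descent: ρ → (-3,6,2)  [lands on river]
river: ρ → (2,6,-3)
ρ-cycle length = 2 (tail of 2 descent steps not counted)

2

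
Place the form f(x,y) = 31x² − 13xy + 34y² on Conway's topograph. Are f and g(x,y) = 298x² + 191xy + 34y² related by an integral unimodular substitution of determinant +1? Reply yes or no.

D₁ = -4047, D₂ = -4047
f: reduced (well bottom): (31,-13,34) with a≤c, −a<b≤a
g: flip: (298,191,34)→(34,-191,298)
g: translate: b→13 (≡-191 mod 68), so (34,-191,298)→(34,13,31)
g: flip: (34,13,31)→(31,-13,34)
g: reduced (well bottom): (31,-13,34) with a≤c, −a<b≤a
reduced forms (31, -13, 34) vs (31, -13, 34) ⇒ equivalent

yes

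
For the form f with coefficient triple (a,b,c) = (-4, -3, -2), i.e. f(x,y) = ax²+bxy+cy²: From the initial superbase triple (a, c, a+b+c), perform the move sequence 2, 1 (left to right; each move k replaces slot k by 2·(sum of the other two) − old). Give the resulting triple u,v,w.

start (-4,-2,-9) = (f(1,0),f(0,1),f(1,1))
replace slot 2: 2·((-4)+(-9)) − (-2) = -24 → (-4,-24,-9)
replace slot 1: 2·((-24)+(-9)) − (-4) = -62 → (-62,-24,-9)

-62,-24,-9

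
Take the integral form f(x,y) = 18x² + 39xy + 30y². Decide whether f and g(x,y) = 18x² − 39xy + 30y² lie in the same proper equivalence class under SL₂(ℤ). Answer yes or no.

D₁ = -639, D₂ = -639
f: translate: b→3 (≡39 mod 36), so (18,39,30)→(18,3,9)
f: flip: (18,3,9)→(9,-3,18)
f: reduced (well bottom): (9,-3,18) with a≤c, −a<b≤a
g: translate: b→-3 (≡-39 mod 36), so (18,-39,30)→(18,-3,9)
g: flip: (18,-3,9)→(9,3,18)
g: reduced (well bottom): (9,3,18) with a≤c, −a<b≤a
reduced forms (9, -3, 18) vs (9, 3, 18) ⇒ inequivalent

no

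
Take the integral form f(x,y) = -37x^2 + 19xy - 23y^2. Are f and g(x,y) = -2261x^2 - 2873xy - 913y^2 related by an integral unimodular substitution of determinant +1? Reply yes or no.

D₁ = -3043, D₂ = -3043
f is negative-definite; reduce −f:
−f: flip: (37,-19,23)→(23,19,37)
−f: reduced (well bottom): (23,19,37) with a≤c, −a<b≤a
flip sign back: reduced form of f is (-23,-19,-37)
g is negative-definite; reduce −g:
−g: translate: b→-1649 (≡2873 mod 4522), so (2261,2873,913)→(2261,-1649,301)
−g: flip: (2261,-1649,301)→(301,1649,2261)
−g: translate: b→-157 (≡1649 mod 602), so (301,1649,2261)→(301,-157,23)
−g: flip: (301,-157,23)→(23,157,301)
−g: translate: b→19 (≡157 mod 46), so (23,157,301)→(23,19,37)
−g: reduced (well bottom): (23,19,37) with a≤c, −a<b≤a
flip sign back: reduced form of g is (-23,-19,-37)
reduced forms (-23, -19, -37) vs (-23, -19, -37) ⇒ equivalent

yes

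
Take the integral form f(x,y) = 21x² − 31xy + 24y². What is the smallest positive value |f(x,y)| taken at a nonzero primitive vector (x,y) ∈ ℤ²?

translate: b→11 (≡-31 mod 42), so (21,-31,24)→(21,11,14)
flip: (21,11,14)→(14,-11,21)
reduced (well bottom): (14,-11,21) with a≤c, −a<b≤a
well minimum = a = 14

14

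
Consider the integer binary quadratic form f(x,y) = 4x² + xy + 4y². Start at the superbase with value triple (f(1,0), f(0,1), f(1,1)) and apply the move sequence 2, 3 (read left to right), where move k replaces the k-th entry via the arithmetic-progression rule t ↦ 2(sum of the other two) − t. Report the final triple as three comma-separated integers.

start (4,4,9) = (f(1,0),f(0,1),f(1,1))
replace slot 2: 2·(4+9) − 4 = 22 → (4,22,9)
replace slot 3: 2·(4+22) − 9 = 43 → (4,22,43)

4,22,43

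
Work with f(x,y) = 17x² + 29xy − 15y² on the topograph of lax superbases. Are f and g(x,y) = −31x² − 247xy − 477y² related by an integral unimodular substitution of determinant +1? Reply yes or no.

D₁ = 1861, D₂ = 1861
river cycle of f (length 30): (-15, 31, 15), (15, 29, -17), (-17, 39, 5), (5, 41, -9), (-9, 31, 25), (25, 19, -15), (-15, 41, 3), (3, 43, -1), (-1, 43, 3), (3, 41, -15), … (20 more)
river cycle of g (length 30): (15, 29, -17), (-17, 39, 5), (5, 41, -9), (-9, 31, 25), (25, 19, -15), (-15, 41, 3), (3, 43, -1), (-1, 43, 3), (3, 41, -15), (-15, 19, 25), … (20 more)
cycles coincide ⇒ equivalent

yes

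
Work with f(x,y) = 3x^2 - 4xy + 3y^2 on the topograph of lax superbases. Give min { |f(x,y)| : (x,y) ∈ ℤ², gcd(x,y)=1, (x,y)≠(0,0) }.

translate: b→2 (≡-4 mod 6), so (3,-4,3)→(3,2,2)
flip: (3,2,2)→(2,-2,3)
translate: b→2 (≡-2 mod 4), so (2,-2,3)→(2,2,3)
reduced (well bottom): (2,2,3) with a≤c, −a<b≤a
well minimum = a = 2

2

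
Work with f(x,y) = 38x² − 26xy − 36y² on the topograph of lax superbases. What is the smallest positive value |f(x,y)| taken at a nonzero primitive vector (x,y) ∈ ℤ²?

descent: ρ → (-36,26,38)  [lands on river]
river: ρ → (38,50,-24)
river: ρ → (-24,46,42)
river: ρ → (42,38,-28)
river: ρ → (-28,74,6)
river: ρ → (6,70,-52)
river: ρ → (-52,34,24)
river: ρ → (24,62,-24)
river: ρ → (-24,34,52)
river: ρ → (52,70,-6)
river: ρ → (-6,74,28)
river: ρ → (28,38,-42)
river: ρ → (-42,46,24)
river: ρ → (24,50,-38)
river: ρ → (-38,26,36)
river: ρ → (36,46,-28)
river: ρ → (-28,66,16)
river: ρ → (16,62,-36)
river: ρ → (-36,10,42)
river: ρ → (42,74,-4)
river: ρ → (-4,78,4)
river: ρ → (4,74,-42)
river: ρ → (-42,10,36)
river: ρ → (36,62,-16)
river: ρ → (-16,66,28)
river: ρ → (28,46,-36)
closes: descent 1, river 26
min |a| on river = 4

4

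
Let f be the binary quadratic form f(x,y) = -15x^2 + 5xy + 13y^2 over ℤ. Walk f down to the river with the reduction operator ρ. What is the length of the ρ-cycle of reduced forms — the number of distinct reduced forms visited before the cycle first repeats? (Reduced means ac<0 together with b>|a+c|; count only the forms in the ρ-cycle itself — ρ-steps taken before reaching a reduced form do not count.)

D = 805, ⌊√D⌋ = 28
river: ρ → (13,21,-7)
river: ρ → (-7,21,13)
river: ρ → (13,5,-15)
river: ρ → (-15,25,3)
river: ρ → (3,23,-23)
river: ρ → (-23,23,3)
river: ρ → (3,25,-15)
river: ρ → (-15,5,13)
ρ-cycle length = 8 (tail of 0 descent steps not counted)

8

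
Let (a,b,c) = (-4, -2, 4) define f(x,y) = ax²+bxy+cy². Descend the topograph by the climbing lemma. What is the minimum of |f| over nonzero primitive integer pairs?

descent: ρ → (4,2,-4)  [lands on river]
river: ρ → (-4,6,2)
river: ρ → (2,6,-4)
river: ρ → (-4,2,4)
river: ρ → (4,6,-2)
river: ρ → (-2,6,4)
closes: descent 1, river 6
min |a| on river = 2

2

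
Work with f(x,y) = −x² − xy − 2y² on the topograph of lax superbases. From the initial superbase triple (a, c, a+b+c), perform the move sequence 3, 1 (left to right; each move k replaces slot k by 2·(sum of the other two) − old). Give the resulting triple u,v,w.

start (-1,-2,-4) = (f(1,0),f(0,1),f(1,1))
replace slot 3: 2·((-1)+(-2)) − (-4) = -2 → (-1,-2,-2)
replace slot 1: 2·((-2)+(-2)) − (-1) = -7 → (-7,-2,-2)

-7,-2,-2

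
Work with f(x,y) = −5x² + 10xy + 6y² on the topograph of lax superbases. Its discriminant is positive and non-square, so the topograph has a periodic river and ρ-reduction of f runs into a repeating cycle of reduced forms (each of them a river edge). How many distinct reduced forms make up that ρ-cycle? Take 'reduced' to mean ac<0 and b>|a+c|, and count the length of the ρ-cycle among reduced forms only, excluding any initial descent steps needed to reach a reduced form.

D = 220, ⌊√D⌋ = 14
river: ρ → (6,14,-1)
river: ρ → (-1,14,6)
river: ρ → (6,10,-5)
river: ρ → (-5,10,6)
ρ-cycle length = 4 (tail of 0 descent steps not counted)

4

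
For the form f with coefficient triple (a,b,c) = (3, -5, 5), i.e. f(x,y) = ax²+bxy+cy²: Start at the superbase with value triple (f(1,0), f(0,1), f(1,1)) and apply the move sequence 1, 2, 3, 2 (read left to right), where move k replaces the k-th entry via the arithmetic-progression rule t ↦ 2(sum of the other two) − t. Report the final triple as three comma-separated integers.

start (3,5,3) = (f(1,0),f(0,1),f(1,1))
replace slot 1: 2·(5+3) − 3 = 13 → (13,5,3)
replace slot 2: 2·(13+3) − 5 = 27 → (13,27,3)
replace slot 3: 2·(13+27) − 3 = 77 → (13,27,77)
replace slot 2: 2·(13+77) − 27 = 153 → (13,153,77)

13,153,77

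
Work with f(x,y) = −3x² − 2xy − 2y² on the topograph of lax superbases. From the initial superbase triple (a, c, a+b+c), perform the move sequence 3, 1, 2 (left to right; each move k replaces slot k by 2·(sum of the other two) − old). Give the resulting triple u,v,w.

start (-3,-2,-7) = (f(1,0),f(0,1),f(1,1))
replace slot 3: 2·((-3)+(-2)) − (-7) = -3 → (-3,-2,-3)
replace slot 1: 2·((-2)+(-3)) − (-3) = -7 → (-7,-2,-3)
replace slot 2: 2·((-7)+(-3)) − (-2) = -18 → (-7,-18,-3)

-7,-18,-3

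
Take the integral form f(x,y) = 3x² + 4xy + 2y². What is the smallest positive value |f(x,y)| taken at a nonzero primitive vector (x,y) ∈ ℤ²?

translate: b→-2 (≡4 mod 6), so (3,4,2)→(3,-2,1)
flip: (3,-2,1)→(1,2,3)
translate: b→0 (≡2 mod 2), so (1,2,3)→(1,0,2)
reduced (well bottom): (1,0,2) with a≤c, −a<b≤a
well minimum = a = 1

1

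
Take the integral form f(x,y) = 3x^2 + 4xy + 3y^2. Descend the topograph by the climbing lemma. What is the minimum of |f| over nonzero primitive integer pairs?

translate: b→-2 (≡4 mod 6), so (3,4,3)→(3,-2,2)
flip: (3,-2,2)→(2,2,3)
reduced (well bottom): (2,2,3) with a≤c, −a<b≤a
well minimum = a = 2

2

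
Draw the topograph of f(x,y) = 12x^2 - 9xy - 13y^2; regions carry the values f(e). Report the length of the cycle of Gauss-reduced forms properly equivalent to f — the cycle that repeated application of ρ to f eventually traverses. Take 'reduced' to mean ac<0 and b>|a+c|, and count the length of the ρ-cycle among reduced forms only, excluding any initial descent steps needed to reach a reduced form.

D = 705, ⌊√D⌋ = 26
descent: ρ → (-13,9,12)  [lands on river]
river: ρ → (12,15,-10)
river: ρ → (-10,25,2)
river: ρ → (2,23,-22)
river: ρ → (-22,21,3)
river: ρ → (3,21,-22)
river: ρ → (-22,23,2)
river: ρ → (2,25,-10)
river: ρ → (-10,15,12)
river: ρ → (12,9,-13)
river: ρ → (-13,17,8)
river: ρ → (8,15,-15)
river: ρ → (-15,15,8)
river: ρ → (8,17,-13)
ρ-cycle length = 14 (tail of 1 descent step not counted)

14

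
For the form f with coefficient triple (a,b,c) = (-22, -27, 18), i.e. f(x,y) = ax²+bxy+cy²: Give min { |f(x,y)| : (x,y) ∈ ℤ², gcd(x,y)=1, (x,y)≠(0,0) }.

descent: ρ → (18,27,-22)  [lands on river]
river: ρ → (-22,17,23)
river: ρ → (23,29,-16)
river: ρ → (-16,35,17)
river: ρ → (17,33,-18)
river: ρ → (-18,39,11)
river: ρ → (11,27,-36)
river: ρ → (-36,45,2)
river: ρ → (2,47,-13)
river: ρ → (-13,31,26)
river: ρ → (26,21,-18)
river: ρ → (-18,15,29)
river: ρ → (29,43,-4)
river: ρ → (-4,45,18)
closes: descent 1, river 14
min |a| on river = 2

2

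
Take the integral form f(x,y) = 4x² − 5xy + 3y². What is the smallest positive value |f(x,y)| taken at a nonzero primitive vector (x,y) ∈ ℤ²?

translate: b→3 (≡-5 mod 8), so (4,-5,3)→(4,3,2)
flip: (4,3,2)→(2,-3,4)
translate: b→1 (≡-3 mod 4), so (2,-3,4)→(2,1,3)
reduced (well bottom): (2,1,3) with a≤c, −a<b≤a
well minimum = a = 2

2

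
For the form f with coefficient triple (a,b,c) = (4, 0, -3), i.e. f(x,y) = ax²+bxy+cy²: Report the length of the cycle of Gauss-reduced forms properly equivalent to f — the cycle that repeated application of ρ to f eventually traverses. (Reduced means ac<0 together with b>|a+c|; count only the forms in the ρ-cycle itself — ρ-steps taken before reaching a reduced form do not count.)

D = 48, ⌊√D⌋ = 6
descent: ρ → (-3,6,1)  [lands on river]
river: ρ → (1,6,-3)
ρ-cycle length = 2 (tail of 1 descent step not counted)

2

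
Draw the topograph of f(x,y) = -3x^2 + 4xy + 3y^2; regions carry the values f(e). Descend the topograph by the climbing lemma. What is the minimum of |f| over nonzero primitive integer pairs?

river: ρ → (3,2,-4)
river: ρ → (-4,6,1)
river: ρ → (1,6,-4)
river: ρ → (-4,2,3)
river: ρ → (3,4,-3)
river: ρ → (-3,2,4)
river: ρ → (4,6,-1)
river: ρ → (-1,6,4)
river: ρ → (4,2,-3)
river: ρ → (-3,4,3)
closes: descent 0, river 10
min |a| on river = 1

1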